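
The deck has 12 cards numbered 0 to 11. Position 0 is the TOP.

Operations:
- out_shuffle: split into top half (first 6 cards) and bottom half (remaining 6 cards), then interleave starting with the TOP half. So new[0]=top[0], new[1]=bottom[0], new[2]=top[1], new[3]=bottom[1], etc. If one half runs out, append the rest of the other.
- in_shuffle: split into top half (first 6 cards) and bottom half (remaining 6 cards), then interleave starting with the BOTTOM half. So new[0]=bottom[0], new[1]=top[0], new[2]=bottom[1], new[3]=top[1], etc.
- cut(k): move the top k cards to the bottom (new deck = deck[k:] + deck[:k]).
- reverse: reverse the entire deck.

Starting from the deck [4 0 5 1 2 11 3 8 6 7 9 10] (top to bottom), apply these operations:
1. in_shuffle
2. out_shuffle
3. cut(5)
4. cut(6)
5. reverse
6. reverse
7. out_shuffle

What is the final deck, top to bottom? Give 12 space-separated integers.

After op 1 (in_shuffle): [3 4 8 0 6 5 7 1 9 2 10 11]
After op 2 (out_shuffle): [3 7 4 1 8 9 0 2 6 10 5 11]
After op 3 (cut(5)): [9 0 2 6 10 5 11 3 7 4 1 8]
After op 4 (cut(6)): [11 3 7 4 1 8 9 0 2 6 10 5]
After op 5 (reverse): [5 10 6 2 0 9 8 1 4 7 3 11]
After op 6 (reverse): [11 3 7 4 1 8 9 0 2 6 10 5]
After op 7 (out_shuffle): [11 9 3 0 7 2 4 6 1 10 8 5]

Answer: 11 9 3 0 7 2 4 6 1 10 8 5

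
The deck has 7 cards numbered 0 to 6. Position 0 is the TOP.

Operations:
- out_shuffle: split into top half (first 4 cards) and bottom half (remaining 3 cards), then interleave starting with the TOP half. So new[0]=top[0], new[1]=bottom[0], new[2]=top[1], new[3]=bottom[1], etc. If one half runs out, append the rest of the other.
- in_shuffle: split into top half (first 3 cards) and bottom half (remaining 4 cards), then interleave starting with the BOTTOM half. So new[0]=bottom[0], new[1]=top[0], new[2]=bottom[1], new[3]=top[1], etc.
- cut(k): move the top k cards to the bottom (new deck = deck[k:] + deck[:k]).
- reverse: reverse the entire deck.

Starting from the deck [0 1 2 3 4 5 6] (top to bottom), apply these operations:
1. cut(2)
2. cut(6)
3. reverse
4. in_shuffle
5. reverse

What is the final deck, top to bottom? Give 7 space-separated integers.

Answer: 1 5 2 6 3 0 4

Derivation:
After op 1 (cut(2)): [2 3 4 5 6 0 1]
After op 2 (cut(6)): [1 2 3 4 5 6 0]
After op 3 (reverse): [0 6 5 4 3 2 1]
After op 4 (in_shuffle): [4 0 3 6 2 5 1]
After op 5 (reverse): [1 5 2 6 3 0 4]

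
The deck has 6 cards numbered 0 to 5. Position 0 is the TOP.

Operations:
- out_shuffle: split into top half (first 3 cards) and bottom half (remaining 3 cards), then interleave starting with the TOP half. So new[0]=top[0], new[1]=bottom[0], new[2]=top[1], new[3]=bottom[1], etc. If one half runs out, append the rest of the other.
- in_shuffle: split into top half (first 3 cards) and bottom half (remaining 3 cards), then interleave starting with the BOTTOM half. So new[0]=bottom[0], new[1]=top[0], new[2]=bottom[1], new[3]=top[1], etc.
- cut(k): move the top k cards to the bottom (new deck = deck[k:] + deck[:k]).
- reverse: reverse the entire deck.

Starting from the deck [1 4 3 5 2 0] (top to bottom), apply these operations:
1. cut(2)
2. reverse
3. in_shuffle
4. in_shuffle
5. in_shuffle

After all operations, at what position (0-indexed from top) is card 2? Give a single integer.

After op 1 (cut(2)): [3 5 2 0 1 4]
After op 2 (reverse): [4 1 0 2 5 3]
After op 3 (in_shuffle): [2 4 5 1 3 0]
After op 4 (in_shuffle): [1 2 3 4 0 5]
After op 5 (in_shuffle): [4 1 0 2 5 3]
Card 2 is at position 3.

Answer: 3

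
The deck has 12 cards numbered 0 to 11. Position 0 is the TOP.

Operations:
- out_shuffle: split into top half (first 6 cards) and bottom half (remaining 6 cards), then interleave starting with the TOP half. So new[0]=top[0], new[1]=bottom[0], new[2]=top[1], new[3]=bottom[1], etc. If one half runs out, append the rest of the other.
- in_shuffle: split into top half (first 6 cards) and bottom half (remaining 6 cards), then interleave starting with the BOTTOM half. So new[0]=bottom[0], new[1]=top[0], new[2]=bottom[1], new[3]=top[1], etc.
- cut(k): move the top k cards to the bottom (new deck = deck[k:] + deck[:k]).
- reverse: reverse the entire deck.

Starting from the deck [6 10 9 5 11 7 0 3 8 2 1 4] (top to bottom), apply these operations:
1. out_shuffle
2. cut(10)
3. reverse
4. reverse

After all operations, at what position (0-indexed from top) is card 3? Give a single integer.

After op 1 (out_shuffle): [6 0 10 3 9 8 5 2 11 1 7 4]
After op 2 (cut(10)): [7 4 6 0 10 3 9 8 5 2 11 1]
After op 3 (reverse): [1 11 2 5 8 9 3 10 0 6 4 7]
After op 4 (reverse): [7 4 6 0 10 3 9 8 5 2 11 1]
Card 3 is at position 5.

Answer: 5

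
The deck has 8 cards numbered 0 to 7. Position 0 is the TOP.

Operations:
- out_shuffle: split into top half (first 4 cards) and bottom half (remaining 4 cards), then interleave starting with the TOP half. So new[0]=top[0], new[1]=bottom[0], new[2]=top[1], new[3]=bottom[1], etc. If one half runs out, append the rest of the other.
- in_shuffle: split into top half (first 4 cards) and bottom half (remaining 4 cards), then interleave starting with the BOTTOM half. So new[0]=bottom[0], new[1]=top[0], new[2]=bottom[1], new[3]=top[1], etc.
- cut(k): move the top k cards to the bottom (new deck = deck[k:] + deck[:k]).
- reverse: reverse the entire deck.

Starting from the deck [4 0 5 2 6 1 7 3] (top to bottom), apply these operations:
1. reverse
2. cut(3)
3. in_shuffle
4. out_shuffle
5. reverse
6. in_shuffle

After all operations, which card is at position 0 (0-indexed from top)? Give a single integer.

Answer: 5

Derivation:
After op 1 (reverse): [3 7 1 6 2 5 0 4]
After op 2 (cut(3)): [6 2 5 0 4 3 7 1]
After op 3 (in_shuffle): [4 6 3 2 7 5 1 0]
After op 4 (out_shuffle): [4 7 6 5 3 1 2 0]
After op 5 (reverse): [0 2 1 3 5 6 7 4]
After op 6 (in_shuffle): [5 0 6 2 7 1 4 3]
Position 0: card 5.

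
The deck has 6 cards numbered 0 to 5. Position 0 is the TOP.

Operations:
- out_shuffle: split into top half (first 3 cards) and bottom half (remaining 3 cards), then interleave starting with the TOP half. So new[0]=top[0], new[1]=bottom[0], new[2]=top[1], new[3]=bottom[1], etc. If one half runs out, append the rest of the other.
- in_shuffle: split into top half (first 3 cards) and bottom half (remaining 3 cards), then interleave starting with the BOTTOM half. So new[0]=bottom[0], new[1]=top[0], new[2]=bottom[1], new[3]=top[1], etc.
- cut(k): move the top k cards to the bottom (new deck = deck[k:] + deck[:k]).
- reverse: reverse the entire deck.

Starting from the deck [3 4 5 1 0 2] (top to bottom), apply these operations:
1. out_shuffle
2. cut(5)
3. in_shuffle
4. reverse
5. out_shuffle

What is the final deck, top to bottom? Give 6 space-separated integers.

After op 1 (out_shuffle): [3 1 4 0 5 2]
After op 2 (cut(5)): [2 3 1 4 0 5]
After op 3 (in_shuffle): [4 2 0 3 5 1]
After op 4 (reverse): [1 5 3 0 2 4]
After op 5 (out_shuffle): [1 0 5 2 3 4]

Answer: 1 0 5 2 3 4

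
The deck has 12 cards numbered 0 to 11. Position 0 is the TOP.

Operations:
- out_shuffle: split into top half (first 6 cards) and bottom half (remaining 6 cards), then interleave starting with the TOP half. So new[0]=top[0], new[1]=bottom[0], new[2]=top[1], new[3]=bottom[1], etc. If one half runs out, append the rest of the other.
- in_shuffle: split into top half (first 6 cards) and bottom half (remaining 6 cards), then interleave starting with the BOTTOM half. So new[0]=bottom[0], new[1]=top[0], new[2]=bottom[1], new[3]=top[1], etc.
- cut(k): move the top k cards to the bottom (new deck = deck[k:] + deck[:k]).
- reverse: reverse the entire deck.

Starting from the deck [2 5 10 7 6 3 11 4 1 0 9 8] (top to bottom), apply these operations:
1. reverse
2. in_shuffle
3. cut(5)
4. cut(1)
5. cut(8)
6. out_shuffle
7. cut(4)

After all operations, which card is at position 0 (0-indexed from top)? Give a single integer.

After op 1 (reverse): [8 9 0 1 4 11 3 6 7 10 5 2]
After op 2 (in_shuffle): [3 8 6 9 7 0 10 1 5 4 2 11]
After op 3 (cut(5)): [0 10 1 5 4 2 11 3 8 6 9 7]
After op 4 (cut(1)): [10 1 5 4 2 11 3 8 6 9 7 0]
After op 5 (cut(8)): [6 9 7 0 10 1 5 4 2 11 3 8]
After op 6 (out_shuffle): [6 5 9 4 7 2 0 11 10 3 1 8]
After op 7 (cut(4)): [7 2 0 11 10 3 1 8 6 5 9 4]
Position 0: card 7.

Answer: 7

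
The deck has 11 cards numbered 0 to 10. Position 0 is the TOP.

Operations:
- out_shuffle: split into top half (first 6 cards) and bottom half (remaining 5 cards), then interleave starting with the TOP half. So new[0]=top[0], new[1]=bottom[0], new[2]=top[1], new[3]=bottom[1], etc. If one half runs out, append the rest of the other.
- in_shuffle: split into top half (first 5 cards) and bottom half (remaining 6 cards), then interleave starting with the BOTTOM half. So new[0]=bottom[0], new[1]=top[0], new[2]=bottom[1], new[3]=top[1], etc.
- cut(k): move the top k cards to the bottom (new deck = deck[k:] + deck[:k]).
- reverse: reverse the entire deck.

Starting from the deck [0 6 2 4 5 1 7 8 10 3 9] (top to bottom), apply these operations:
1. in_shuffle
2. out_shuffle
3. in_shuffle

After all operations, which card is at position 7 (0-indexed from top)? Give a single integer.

Answer: 4

Derivation:
After op 1 (in_shuffle): [1 0 7 6 8 2 10 4 3 5 9]
After op 2 (out_shuffle): [1 10 0 4 7 3 6 5 8 9 2]
After op 3 (in_shuffle): [3 1 6 10 5 0 8 4 9 7 2]
Position 7: card 4.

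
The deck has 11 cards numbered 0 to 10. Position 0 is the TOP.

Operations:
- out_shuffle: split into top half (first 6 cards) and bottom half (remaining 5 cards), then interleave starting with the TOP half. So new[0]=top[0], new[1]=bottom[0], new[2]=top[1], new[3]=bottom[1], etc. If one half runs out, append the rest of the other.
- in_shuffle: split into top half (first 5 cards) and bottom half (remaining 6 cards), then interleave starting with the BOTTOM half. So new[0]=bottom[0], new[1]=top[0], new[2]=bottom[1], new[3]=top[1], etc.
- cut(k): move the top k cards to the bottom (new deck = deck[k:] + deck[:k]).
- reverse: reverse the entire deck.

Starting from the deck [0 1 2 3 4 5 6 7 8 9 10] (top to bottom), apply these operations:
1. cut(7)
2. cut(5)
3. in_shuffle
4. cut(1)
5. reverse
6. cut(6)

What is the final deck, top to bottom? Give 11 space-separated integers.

After op 1 (cut(7)): [7 8 9 10 0 1 2 3 4 5 6]
After op 2 (cut(5)): [1 2 3 4 5 6 7 8 9 10 0]
After op 3 (in_shuffle): [6 1 7 2 8 3 9 4 10 5 0]
After op 4 (cut(1)): [1 7 2 8 3 9 4 10 5 0 6]
After op 5 (reverse): [6 0 5 10 4 9 3 8 2 7 1]
After op 6 (cut(6)): [3 8 2 7 1 6 0 5 10 4 9]

Answer: 3 8 2 7 1 6 0 5 10 4 9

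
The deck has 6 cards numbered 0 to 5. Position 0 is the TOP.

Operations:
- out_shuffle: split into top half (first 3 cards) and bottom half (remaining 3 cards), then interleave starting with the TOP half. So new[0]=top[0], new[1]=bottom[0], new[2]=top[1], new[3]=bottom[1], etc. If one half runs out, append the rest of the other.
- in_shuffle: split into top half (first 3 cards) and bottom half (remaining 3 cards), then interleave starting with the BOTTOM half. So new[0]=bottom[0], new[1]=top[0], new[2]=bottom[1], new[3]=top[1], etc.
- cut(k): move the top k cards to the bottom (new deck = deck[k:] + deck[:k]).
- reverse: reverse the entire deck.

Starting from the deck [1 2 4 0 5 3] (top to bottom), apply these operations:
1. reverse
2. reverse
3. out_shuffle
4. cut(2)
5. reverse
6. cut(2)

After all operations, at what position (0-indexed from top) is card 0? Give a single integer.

After op 1 (reverse): [3 5 0 4 2 1]
After op 2 (reverse): [1 2 4 0 5 3]
After op 3 (out_shuffle): [1 0 2 5 4 3]
After op 4 (cut(2)): [2 5 4 3 1 0]
After op 5 (reverse): [0 1 3 4 5 2]
After op 6 (cut(2)): [3 4 5 2 0 1]
Card 0 is at position 4.

Answer: 4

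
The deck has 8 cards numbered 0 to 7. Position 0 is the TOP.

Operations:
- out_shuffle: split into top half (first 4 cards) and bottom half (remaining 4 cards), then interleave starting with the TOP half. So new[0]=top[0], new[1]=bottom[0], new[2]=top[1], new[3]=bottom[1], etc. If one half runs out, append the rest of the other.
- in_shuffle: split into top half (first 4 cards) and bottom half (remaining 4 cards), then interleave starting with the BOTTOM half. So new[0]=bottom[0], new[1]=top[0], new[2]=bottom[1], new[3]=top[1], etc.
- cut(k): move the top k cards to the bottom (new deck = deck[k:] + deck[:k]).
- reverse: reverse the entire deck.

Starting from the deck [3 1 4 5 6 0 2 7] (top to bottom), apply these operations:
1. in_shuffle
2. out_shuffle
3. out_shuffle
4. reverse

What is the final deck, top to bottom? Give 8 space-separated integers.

After op 1 (in_shuffle): [6 3 0 1 2 4 7 5]
After op 2 (out_shuffle): [6 2 3 4 0 7 1 5]
After op 3 (out_shuffle): [6 0 2 7 3 1 4 5]
After op 4 (reverse): [5 4 1 3 7 2 0 6]

Answer: 5 4 1 3 7 2 0 6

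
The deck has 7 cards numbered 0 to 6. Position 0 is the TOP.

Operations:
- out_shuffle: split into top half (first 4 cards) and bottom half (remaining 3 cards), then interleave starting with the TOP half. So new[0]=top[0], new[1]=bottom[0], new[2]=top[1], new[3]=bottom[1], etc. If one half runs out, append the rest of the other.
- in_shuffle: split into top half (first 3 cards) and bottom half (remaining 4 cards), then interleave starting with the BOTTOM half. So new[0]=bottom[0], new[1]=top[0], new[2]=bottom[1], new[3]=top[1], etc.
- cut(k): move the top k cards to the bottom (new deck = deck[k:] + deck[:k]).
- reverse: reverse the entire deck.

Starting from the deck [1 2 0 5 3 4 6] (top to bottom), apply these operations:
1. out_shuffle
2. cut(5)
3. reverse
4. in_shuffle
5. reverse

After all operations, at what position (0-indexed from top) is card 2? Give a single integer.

After op 1 (out_shuffle): [1 3 2 4 0 6 5]
After op 2 (cut(5)): [6 5 1 3 2 4 0]
After op 3 (reverse): [0 4 2 3 1 5 6]
After op 4 (in_shuffle): [3 0 1 4 5 2 6]
After op 5 (reverse): [6 2 5 4 1 0 3]
Card 2 is at position 1.

Answer: 1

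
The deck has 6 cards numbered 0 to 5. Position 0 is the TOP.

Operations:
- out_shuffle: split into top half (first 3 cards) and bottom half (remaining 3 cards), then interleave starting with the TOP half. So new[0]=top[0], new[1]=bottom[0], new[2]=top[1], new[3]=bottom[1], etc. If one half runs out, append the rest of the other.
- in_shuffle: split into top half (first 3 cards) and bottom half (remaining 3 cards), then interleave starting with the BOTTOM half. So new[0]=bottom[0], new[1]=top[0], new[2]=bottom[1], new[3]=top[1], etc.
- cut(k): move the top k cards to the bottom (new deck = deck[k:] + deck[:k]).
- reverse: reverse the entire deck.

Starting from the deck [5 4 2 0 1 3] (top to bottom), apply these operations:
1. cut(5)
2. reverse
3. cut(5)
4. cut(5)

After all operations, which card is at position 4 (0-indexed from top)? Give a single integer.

Answer: 2

Derivation:
After op 1 (cut(5)): [3 5 4 2 0 1]
After op 2 (reverse): [1 0 2 4 5 3]
After op 3 (cut(5)): [3 1 0 2 4 5]
After op 4 (cut(5)): [5 3 1 0 2 4]
Position 4: card 2.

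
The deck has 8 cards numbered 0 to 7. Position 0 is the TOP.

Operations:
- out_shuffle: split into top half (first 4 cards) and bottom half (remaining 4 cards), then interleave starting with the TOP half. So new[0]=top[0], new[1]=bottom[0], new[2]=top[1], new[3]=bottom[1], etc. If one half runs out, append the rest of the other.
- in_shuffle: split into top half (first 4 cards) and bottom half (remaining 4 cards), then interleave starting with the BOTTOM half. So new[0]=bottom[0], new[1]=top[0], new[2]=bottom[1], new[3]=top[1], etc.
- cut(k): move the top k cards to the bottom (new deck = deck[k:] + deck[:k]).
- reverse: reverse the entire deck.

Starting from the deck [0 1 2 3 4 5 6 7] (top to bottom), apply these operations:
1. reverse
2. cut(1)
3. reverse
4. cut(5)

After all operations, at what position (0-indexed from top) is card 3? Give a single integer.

After op 1 (reverse): [7 6 5 4 3 2 1 0]
After op 2 (cut(1)): [6 5 4 3 2 1 0 7]
After op 3 (reverse): [7 0 1 2 3 4 5 6]
After op 4 (cut(5)): [4 5 6 7 0 1 2 3]
Card 3 is at position 7.

Answer: 7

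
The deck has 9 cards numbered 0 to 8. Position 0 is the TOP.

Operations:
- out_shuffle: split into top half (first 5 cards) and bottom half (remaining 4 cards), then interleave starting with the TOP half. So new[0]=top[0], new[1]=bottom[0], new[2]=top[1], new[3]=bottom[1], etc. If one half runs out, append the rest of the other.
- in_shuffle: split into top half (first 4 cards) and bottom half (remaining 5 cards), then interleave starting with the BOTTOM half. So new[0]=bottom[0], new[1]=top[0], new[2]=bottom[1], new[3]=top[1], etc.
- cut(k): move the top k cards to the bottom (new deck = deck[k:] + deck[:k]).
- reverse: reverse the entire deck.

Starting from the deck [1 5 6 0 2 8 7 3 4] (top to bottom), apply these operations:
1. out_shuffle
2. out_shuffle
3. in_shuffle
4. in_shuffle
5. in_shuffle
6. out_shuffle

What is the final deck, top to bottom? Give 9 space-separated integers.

Answer: 2 8 7 3 4 1 5 6 0

Derivation:
After op 1 (out_shuffle): [1 8 5 7 6 3 0 4 2]
After op 2 (out_shuffle): [1 3 8 0 5 4 7 2 6]
After op 3 (in_shuffle): [5 1 4 3 7 8 2 0 6]
After op 4 (in_shuffle): [7 5 8 1 2 4 0 3 6]
After op 5 (in_shuffle): [2 7 4 5 0 8 3 1 6]
After op 6 (out_shuffle): [2 8 7 3 4 1 5 6 0]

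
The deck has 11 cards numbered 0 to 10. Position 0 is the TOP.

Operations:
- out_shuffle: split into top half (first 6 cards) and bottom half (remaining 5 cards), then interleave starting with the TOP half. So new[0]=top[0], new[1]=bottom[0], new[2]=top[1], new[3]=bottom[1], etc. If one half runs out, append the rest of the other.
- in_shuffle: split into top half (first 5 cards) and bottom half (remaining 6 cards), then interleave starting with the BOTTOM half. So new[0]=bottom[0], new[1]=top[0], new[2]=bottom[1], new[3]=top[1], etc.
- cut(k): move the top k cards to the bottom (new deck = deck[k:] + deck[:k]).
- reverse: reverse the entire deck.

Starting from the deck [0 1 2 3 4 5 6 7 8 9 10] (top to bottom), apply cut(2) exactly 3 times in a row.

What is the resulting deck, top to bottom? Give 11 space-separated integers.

After op 1 (cut(2)): [2 3 4 5 6 7 8 9 10 0 1]
After op 2 (cut(2)): [4 5 6 7 8 9 10 0 1 2 3]
After op 3 (cut(2)): [6 7 8 9 10 0 1 2 3 4 5]

Answer: 6 7 8 9 10 0 1 2 3 4 5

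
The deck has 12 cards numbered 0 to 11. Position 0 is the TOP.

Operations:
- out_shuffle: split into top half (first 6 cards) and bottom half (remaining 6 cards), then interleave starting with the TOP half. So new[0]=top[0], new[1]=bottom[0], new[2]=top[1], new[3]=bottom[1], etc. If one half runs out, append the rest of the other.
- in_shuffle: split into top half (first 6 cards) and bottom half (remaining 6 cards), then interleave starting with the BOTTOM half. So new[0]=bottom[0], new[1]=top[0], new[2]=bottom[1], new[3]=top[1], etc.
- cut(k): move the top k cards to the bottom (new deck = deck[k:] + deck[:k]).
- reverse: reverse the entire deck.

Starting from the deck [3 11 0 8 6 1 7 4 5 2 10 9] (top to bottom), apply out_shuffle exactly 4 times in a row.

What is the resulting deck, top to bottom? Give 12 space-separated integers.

After op 1 (out_shuffle): [3 7 11 4 0 5 8 2 6 10 1 9]
After op 2 (out_shuffle): [3 8 7 2 11 6 4 10 0 1 5 9]
After op 3 (out_shuffle): [3 4 8 10 7 0 2 1 11 5 6 9]
After op 4 (out_shuffle): [3 2 4 1 8 11 10 5 7 6 0 9]

Answer: 3 2 4 1 8 11 10 5 7 6 0 9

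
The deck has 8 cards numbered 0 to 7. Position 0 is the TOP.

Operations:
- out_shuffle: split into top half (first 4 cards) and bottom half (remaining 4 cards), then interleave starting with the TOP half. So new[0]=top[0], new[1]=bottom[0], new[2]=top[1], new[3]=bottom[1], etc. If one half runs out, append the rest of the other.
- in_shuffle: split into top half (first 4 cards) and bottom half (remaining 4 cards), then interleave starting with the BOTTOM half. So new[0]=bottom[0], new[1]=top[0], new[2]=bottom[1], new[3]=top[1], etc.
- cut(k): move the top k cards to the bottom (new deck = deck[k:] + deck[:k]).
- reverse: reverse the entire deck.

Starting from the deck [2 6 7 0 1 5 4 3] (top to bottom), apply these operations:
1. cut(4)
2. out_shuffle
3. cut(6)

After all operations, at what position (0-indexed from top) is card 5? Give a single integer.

After op 1 (cut(4)): [1 5 4 3 2 6 7 0]
After op 2 (out_shuffle): [1 2 5 6 4 7 3 0]
After op 3 (cut(6)): [3 0 1 2 5 6 4 7]
Card 5 is at position 4.

Answer: 4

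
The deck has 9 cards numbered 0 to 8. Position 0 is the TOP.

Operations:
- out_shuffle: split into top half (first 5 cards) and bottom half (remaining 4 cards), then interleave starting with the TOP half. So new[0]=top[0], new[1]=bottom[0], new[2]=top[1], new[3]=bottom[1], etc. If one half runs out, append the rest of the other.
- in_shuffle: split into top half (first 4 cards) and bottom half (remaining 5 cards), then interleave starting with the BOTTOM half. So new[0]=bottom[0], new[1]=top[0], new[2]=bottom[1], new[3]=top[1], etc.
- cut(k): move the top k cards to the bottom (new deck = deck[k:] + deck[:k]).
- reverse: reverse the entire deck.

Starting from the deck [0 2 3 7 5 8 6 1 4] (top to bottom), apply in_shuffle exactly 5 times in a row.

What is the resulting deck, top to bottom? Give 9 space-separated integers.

Answer: 2 7 8 1 0 3 5 6 4

Derivation:
After op 1 (in_shuffle): [5 0 8 2 6 3 1 7 4]
After op 2 (in_shuffle): [6 5 3 0 1 8 7 2 4]
After op 3 (in_shuffle): [1 6 8 5 7 3 2 0 4]
After op 4 (in_shuffle): [7 1 3 6 2 8 0 5 4]
After op 5 (in_shuffle): [2 7 8 1 0 3 5 6 4]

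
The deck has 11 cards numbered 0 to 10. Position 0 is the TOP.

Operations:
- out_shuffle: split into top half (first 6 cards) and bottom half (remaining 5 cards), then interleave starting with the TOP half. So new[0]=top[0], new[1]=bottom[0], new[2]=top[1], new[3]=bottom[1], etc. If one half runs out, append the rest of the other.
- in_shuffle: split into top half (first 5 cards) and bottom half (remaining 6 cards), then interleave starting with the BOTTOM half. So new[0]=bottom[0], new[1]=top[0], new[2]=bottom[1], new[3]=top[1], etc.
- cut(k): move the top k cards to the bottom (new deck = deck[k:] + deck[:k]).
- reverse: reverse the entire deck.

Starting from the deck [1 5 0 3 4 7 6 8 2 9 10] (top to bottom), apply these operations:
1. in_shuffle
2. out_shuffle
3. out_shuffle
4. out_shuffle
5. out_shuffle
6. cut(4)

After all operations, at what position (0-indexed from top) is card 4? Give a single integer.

After op 1 (in_shuffle): [7 1 6 5 8 0 2 3 9 4 10]
After op 2 (out_shuffle): [7 2 1 3 6 9 5 4 8 10 0]
After op 3 (out_shuffle): [7 5 2 4 1 8 3 10 6 0 9]
After op 4 (out_shuffle): [7 3 5 10 2 6 4 0 1 9 8]
After op 5 (out_shuffle): [7 4 3 0 5 1 10 9 2 8 6]
After op 6 (cut(4)): [5 1 10 9 2 8 6 7 4 3 0]
Card 4 is at position 8.

Answer: 8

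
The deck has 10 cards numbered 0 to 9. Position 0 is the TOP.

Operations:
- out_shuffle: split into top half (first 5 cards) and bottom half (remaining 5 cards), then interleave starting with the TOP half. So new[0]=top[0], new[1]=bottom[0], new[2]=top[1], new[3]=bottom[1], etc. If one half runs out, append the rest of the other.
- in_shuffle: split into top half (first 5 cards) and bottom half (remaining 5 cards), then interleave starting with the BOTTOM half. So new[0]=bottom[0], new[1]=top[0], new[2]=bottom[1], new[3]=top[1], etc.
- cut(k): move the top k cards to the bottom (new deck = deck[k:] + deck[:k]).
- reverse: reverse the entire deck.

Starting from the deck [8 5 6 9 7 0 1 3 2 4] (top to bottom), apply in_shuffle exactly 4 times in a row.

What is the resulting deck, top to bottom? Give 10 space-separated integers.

After op 1 (in_shuffle): [0 8 1 5 3 6 2 9 4 7]
After op 2 (in_shuffle): [6 0 2 8 9 1 4 5 7 3]
After op 3 (in_shuffle): [1 6 4 0 5 2 7 8 3 9]
After op 4 (in_shuffle): [2 1 7 6 8 4 3 0 9 5]

Answer: 2 1 7 6 8 4 3 0 9 5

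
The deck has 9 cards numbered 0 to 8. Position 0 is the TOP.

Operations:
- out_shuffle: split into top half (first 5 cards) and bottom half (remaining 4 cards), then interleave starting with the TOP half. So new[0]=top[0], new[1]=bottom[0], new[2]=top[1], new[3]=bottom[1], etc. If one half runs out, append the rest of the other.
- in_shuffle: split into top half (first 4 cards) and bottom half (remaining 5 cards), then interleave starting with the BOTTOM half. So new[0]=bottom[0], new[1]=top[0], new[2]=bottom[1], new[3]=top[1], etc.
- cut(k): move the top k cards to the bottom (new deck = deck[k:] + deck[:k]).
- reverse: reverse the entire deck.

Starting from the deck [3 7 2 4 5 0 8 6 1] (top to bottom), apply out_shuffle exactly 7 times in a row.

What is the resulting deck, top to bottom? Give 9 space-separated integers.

Answer: 3 0 7 8 2 6 4 1 5

Derivation:
After op 1 (out_shuffle): [3 0 7 8 2 6 4 1 5]
After op 2 (out_shuffle): [3 6 0 4 7 1 8 5 2]
After op 3 (out_shuffle): [3 1 6 8 0 5 4 2 7]
After op 4 (out_shuffle): [3 5 1 4 6 2 8 7 0]
After op 5 (out_shuffle): [3 2 5 8 1 7 4 0 6]
After op 6 (out_shuffle): [3 7 2 4 5 0 8 6 1]
After op 7 (out_shuffle): [3 0 7 8 2 6 4 1 5]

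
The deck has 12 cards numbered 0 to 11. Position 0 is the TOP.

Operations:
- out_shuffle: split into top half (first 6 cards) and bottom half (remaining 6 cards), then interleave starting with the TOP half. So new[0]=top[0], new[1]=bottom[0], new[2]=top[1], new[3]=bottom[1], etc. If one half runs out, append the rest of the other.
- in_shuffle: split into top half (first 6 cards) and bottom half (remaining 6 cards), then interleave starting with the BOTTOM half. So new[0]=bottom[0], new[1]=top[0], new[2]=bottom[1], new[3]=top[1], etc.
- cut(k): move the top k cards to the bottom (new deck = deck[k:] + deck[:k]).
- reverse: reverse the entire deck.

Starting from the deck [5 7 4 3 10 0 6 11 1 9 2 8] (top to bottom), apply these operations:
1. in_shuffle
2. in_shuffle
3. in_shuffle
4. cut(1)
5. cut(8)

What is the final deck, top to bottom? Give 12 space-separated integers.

Answer: 2 4 11 10 9 7 6 8 3 1 5 0

Derivation:
After op 1 (in_shuffle): [6 5 11 7 1 4 9 3 2 10 8 0]
After op 2 (in_shuffle): [9 6 3 5 2 11 10 7 8 1 0 4]
After op 3 (in_shuffle): [10 9 7 6 8 3 1 5 0 2 4 11]
After op 4 (cut(1)): [9 7 6 8 3 1 5 0 2 4 11 10]
After op 5 (cut(8)): [2 4 11 10 9 7 6 8 3 1 5 0]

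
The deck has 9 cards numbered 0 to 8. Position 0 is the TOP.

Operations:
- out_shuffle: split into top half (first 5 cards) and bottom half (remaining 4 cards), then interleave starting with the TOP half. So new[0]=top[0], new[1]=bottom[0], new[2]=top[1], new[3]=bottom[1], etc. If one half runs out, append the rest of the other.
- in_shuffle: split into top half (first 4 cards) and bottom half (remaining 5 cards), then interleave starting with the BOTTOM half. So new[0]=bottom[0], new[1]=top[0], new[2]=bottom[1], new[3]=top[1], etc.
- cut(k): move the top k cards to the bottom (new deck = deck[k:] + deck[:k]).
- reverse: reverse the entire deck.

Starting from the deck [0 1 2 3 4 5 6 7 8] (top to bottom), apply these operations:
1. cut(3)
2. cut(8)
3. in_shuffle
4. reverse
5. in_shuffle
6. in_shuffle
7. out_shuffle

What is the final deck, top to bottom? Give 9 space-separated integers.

After op 1 (cut(3)): [3 4 5 6 7 8 0 1 2]
After op 2 (cut(8)): [2 3 4 5 6 7 8 0 1]
After op 3 (in_shuffle): [6 2 7 3 8 4 0 5 1]
After op 4 (reverse): [1 5 0 4 8 3 7 2 6]
After op 5 (in_shuffle): [8 1 3 5 7 0 2 4 6]
After op 6 (in_shuffle): [7 8 0 1 2 3 4 5 6]
After op 7 (out_shuffle): [7 3 8 4 0 5 1 6 2]

Answer: 7 3 8 4 0 5 1 6 2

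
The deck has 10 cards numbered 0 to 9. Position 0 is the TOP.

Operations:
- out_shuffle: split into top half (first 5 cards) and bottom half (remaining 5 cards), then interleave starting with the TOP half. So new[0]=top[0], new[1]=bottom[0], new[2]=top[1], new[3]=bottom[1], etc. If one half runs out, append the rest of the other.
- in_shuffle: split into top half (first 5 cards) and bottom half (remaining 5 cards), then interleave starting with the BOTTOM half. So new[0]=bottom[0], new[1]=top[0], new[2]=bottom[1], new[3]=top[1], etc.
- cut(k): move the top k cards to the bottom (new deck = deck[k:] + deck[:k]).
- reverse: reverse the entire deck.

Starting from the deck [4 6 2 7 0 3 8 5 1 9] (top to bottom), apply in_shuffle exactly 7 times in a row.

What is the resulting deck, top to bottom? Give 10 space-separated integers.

Answer: 5 0 6 9 8 7 4 1 3 2

Derivation:
After op 1 (in_shuffle): [3 4 8 6 5 2 1 7 9 0]
After op 2 (in_shuffle): [2 3 1 4 7 8 9 6 0 5]
After op 3 (in_shuffle): [8 2 9 3 6 1 0 4 5 7]
After op 4 (in_shuffle): [1 8 0 2 4 9 5 3 7 6]
After op 5 (in_shuffle): [9 1 5 8 3 0 7 2 6 4]
After op 6 (in_shuffle): [0 9 7 1 2 5 6 8 4 3]
After op 7 (in_shuffle): [5 0 6 9 8 7 4 1 3 2]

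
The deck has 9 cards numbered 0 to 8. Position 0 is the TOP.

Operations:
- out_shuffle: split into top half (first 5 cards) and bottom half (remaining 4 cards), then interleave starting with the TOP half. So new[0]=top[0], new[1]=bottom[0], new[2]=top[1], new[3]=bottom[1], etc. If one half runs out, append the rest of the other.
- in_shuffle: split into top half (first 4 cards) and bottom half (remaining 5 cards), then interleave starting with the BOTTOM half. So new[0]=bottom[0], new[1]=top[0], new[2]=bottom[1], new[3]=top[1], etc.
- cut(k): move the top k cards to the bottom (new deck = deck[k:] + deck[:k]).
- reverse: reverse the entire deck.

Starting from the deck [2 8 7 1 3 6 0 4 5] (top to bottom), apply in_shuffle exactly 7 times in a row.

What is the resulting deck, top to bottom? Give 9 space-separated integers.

After op 1 (in_shuffle): [3 2 6 8 0 7 4 1 5]
After op 2 (in_shuffle): [0 3 7 2 4 6 1 8 5]
After op 3 (in_shuffle): [4 0 6 3 1 7 8 2 5]
After op 4 (in_shuffle): [1 4 7 0 8 6 2 3 5]
After op 5 (in_shuffle): [8 1 6 4 2 7 3 0 5]
After op 6 (in_shuffle): [2 8 7 1 3 6 0 4 5]
After op 7 (in_shuffle): [3 2 6 8 0 7 4 1 5]

Answer: 3 2 6 8 0 7 4 1 5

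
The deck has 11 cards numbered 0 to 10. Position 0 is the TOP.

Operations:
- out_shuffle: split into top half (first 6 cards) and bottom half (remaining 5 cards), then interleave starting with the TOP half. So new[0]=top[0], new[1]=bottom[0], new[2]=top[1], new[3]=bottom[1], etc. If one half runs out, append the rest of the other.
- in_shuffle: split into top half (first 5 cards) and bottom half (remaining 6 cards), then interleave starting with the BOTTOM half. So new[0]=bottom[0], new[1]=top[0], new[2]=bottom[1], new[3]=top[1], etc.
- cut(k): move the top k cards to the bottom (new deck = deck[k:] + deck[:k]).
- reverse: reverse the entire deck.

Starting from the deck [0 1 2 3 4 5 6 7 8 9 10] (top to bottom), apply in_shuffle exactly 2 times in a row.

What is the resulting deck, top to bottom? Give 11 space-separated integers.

Answer: 2 5 8 0 3 6 9 1 4 7 10

Derivation:
After op 1 (in_shuffle): [5 0 6 1 7 2 8 3 9 4 10]
After op 2 (in_shuffle): [2 5 8 0 3 6 9 1 4 7 10]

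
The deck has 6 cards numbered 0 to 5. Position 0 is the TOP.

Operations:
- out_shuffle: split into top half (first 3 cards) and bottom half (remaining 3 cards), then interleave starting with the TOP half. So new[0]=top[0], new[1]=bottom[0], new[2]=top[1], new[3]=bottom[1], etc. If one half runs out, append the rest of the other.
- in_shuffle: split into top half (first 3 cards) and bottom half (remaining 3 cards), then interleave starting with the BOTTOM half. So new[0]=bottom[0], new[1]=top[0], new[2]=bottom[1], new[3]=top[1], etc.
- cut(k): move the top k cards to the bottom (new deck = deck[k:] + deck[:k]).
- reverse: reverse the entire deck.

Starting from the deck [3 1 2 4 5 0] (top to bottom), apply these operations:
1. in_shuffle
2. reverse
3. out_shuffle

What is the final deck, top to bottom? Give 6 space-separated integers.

After op 1 (in_shuffle): [4 3 5 1 0 2]
After op 2 (reverse): [2 0 1 5 3 4]
After op 3 (out_shuffle): [2 5 0 3 1 4]

Answer: 2 5 0 3 1 4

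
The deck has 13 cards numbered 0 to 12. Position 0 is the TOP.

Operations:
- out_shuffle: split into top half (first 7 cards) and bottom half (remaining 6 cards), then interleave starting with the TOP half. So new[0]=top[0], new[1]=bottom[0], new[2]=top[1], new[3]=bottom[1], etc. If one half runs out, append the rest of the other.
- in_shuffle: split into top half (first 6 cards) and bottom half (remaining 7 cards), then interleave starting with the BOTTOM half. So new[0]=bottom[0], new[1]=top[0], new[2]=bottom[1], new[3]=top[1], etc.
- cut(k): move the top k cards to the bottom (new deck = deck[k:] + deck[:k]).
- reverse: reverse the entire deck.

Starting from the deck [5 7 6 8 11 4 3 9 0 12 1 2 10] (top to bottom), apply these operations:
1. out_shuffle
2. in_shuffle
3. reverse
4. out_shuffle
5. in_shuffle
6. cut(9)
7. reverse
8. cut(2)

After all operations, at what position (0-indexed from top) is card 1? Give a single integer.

After op 1 (out_shuffle): [5 9 7 0 6 12 8 1 11 2 4 10 3]
After op 2 (in_shuffle): [8 5 1 9 11 7 2 0 4 6 10 12 3]
After op 3 (reverse): [3 12 10 6 4 0 2 7 11 9 1 5 8]
After op 4 (out_shuffle): [3 7 12 11 10 9 6 1 4 5 0 8 2]
After op 5 (in_shuffle): [6 3 1 7 4 12 5 11 0 10 8 9 2]
After op 6 (cut(9)): [10 8 9 2 6 3 1 7 4 12 5 11 0]
After op 7 (reverse): [0 11 5 12 4 7 1 3 6 2 9 8 10]
After op 8 (cut(2)): [5 12 4 7 1 3 6 2 9 8 10 0 11]
Card 1 is at position 4.

Answer: 4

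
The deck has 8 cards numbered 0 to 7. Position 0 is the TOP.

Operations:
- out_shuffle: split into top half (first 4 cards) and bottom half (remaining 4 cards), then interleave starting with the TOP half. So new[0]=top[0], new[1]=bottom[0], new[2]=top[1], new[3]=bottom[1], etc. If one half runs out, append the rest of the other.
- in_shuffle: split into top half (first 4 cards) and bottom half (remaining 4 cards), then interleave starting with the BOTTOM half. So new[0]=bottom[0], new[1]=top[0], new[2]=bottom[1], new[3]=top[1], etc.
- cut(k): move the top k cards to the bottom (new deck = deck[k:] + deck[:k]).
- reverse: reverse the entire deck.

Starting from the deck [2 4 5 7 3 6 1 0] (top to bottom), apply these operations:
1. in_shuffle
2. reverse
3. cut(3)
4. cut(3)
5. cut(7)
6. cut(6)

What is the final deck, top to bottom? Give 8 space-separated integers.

After op 1 (in_shuffle): [3 2 6 4 1 5 0 7]
After op 2 (reverse): [7 0 5 1 4 6 2 3]
After op 3 (cut(3)): [1 4 6 2 3 7 0 5]
After op 4 (cut(3)): [2 3 7 0 5 1 4 6]
After op 5 (cut(7)): [6 2 3 7 0 5 1 4]
After op 6 (cut(6)): [1 4 6 2 3 7 0 5]

Answer: 1 4 6 2 3 7 0 5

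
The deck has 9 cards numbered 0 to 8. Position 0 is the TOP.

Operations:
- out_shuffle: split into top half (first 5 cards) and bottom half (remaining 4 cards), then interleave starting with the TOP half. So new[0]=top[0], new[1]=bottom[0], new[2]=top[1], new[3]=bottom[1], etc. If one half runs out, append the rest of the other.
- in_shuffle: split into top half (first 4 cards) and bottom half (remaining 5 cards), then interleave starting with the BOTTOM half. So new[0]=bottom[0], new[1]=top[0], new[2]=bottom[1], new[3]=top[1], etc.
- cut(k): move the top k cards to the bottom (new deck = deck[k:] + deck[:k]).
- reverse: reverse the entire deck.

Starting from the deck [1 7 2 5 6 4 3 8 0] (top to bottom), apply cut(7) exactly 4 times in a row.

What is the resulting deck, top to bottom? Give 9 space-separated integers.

After op 1 (cut(7)): [8 0 1 7 2 5 6 4 3]
After op 2 (cut(7)): [4 3 8 0 1 7 2 5 6]
After op 3 (cut(7)): [5 6 4 3 8 0 1 7 2]
After op 4 (cut(7)): [7 2 5 6 4 3 8 0 1]

Answer: 7 2 5 6 4 3 8 0 1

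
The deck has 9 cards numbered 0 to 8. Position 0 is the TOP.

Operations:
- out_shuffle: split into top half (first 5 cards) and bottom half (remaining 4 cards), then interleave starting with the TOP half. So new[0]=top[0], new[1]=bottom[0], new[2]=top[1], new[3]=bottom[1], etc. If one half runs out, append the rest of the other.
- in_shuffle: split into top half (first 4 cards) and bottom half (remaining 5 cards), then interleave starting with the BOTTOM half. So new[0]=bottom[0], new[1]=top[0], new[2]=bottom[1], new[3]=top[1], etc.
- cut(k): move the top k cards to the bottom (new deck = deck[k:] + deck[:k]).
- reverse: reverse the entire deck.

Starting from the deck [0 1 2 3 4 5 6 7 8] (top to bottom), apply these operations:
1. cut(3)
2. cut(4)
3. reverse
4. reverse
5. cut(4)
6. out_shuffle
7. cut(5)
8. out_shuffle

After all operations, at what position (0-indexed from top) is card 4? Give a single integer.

After op 1 (cut(3)): [3 4 5 6 7 8 0 1 2]
After op 2 (cut(4)): [7 8 0 1 2 3 4 5 6]
After op 3 (reverse): [6 5 4 3 2 1 0 8 7]
After op 4 (reverse): [7 8 0 1 2 3 4 5 6]
After op 5 (cut(4)): [2 3 4 5 6 7 8 0 1]
After op 6 (out_shuffle): [2 7 3 8 4 0 5 1 6]
After op 7 (cut(5)): [0 5 1 6 2 7 3 8 4]
After op 8 (out_shuffle): [0 7 5 3 1 8 6 4 2]
Card 4 is at position 7.

Answer: 7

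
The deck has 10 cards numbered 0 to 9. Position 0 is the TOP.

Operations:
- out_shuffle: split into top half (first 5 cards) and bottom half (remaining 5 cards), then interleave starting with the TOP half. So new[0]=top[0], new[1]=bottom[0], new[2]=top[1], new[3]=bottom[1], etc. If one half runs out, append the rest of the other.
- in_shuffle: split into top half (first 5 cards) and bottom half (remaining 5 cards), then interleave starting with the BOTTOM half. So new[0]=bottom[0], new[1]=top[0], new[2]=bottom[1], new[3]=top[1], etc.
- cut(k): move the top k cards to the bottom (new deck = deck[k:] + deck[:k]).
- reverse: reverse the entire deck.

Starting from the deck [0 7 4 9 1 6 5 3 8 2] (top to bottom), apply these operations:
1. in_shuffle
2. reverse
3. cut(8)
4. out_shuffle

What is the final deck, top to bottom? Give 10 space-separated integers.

After op 1 (in_shuffle): [6 0 5 7 3 4 8 9 2 1]
After op 2 (reverse): [1 2 9 8 4 3 7 5 0 6]
After op 3 (cut(8)): [0 6 1 2 9 8 4 3 7 5]
After op 4 (out_shuffle): [0 8 6 4 1 3 2 7 9 5]

Answer: 0 8 6 4 1 3 2 7 9 5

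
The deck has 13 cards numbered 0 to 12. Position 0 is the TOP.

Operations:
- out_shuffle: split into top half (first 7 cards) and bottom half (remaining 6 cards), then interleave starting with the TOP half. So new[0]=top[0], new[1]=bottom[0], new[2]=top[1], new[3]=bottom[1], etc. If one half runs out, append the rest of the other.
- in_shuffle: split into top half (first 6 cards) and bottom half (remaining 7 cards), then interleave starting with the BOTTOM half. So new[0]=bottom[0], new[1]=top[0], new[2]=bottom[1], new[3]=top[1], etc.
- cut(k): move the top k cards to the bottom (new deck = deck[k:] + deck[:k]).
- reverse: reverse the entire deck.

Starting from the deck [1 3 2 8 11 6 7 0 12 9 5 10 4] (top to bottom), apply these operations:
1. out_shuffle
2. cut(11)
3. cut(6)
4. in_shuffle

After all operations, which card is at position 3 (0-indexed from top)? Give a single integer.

After op 1 (out_shuffle): [1 0 3 12 2 9 8 5 11 10 6 4 7]
After op 2 (cut(11)): [4 7 1 0 3 12 2 9 8 5 11 10 6]
After op 3 (cut(6)): [2 9 8 5 11 10 6 4 7 1 0 3 12]
After op 4 (in_shuffle): [6 2 4 9 7 8 1 5 0 11 3 10 12]
Position 3: card 9.

Answer: 9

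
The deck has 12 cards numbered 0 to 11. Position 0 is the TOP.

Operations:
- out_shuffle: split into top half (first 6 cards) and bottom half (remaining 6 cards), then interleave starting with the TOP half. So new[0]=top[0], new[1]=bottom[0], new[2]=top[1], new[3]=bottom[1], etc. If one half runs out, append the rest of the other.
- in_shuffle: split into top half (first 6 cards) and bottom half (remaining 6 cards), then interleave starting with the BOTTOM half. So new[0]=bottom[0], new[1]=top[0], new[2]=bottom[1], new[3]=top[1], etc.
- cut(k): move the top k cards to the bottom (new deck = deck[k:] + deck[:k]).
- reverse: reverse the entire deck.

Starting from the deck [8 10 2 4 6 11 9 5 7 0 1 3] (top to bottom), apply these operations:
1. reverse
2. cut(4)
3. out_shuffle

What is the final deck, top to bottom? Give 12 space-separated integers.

After op 1 (reverse): [3 1 0 7 5 9 11 6 4 2 10 8]
After op 2 (cut(4)): [5 9 11 6 4 2 10 8 3 1 0 7]
After op 3 (out_shuffle): [5 10 9 8 11 3 6 1 4 0 2 7]

Answer: 5 10 9 8 11 3 6 1 4 0 2 7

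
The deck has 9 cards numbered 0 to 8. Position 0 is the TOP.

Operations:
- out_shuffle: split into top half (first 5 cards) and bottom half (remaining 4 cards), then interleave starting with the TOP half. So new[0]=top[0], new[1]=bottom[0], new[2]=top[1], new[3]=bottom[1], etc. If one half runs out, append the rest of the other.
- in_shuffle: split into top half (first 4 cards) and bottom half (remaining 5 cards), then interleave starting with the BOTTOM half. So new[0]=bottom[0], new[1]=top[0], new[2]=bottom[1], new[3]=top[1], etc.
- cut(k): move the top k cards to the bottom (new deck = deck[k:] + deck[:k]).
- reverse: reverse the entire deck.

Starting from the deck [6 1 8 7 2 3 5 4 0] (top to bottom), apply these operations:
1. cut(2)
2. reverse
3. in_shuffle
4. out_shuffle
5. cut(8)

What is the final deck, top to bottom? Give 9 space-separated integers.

Answer: 2 5 0 1 7 3 4 6 8

Derivation:
After op 1 (cut(2)): [8 7 2 3 5 4 0 6 1]
After op 2 (reverse): [1 6 0 4 5 3 2 7 8]
After op 3 (in_shuffle): [5 1 3 6 2 0 7 4 8]
After op 4 (out_shuffle): [5 0 1 7 3 4 6 8 2]
After op 5 (cut(8)): [2 5 0 1 7 3 4 6 8]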